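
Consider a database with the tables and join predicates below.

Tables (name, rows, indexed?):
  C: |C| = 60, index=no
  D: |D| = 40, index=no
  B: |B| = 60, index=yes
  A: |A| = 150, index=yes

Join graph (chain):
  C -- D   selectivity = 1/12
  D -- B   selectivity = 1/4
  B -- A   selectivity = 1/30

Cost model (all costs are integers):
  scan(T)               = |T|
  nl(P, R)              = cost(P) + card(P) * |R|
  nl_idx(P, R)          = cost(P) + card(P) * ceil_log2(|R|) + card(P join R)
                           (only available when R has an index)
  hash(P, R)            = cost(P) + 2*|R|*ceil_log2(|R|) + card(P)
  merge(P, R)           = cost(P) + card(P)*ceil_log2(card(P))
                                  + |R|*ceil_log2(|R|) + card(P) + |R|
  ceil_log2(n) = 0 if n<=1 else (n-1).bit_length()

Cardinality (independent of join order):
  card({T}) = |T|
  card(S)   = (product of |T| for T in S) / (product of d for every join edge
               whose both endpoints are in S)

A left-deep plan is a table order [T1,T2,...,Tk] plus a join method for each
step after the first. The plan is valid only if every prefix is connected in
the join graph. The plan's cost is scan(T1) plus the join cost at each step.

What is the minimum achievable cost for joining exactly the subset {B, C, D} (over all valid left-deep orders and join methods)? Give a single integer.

Selinger DP over subsets of {B,C,D}:
  {C}: scan cost=60, card=60
  {D}: scan cost=40, card=40
  {B}: scan cost=60, card=60
  {CD}: card=200; try (D,hash)→600, (C,merge)→740, (D,merge)→760, (C,hash)→800, (C,nl)→2440, (D,nl)→2460; best=600 via (D,hash)
  {BD}: card=600; try (D,hash)→600, (B,merge)→740, (D,merge)→760, (B,hash)→800, (B,nl_idx)→880, (B,nl)→2440 …(+1); best=600 via (D,hash)
  {BCD}: card=3000; try (B,hash)→1520, (C,hash)→1920, (B,merge)→2820, (B,nl_idx)→4800, (C,merge)→7620, (B,nl)→12600 …(+1); best=1520 via (B,hash)

1520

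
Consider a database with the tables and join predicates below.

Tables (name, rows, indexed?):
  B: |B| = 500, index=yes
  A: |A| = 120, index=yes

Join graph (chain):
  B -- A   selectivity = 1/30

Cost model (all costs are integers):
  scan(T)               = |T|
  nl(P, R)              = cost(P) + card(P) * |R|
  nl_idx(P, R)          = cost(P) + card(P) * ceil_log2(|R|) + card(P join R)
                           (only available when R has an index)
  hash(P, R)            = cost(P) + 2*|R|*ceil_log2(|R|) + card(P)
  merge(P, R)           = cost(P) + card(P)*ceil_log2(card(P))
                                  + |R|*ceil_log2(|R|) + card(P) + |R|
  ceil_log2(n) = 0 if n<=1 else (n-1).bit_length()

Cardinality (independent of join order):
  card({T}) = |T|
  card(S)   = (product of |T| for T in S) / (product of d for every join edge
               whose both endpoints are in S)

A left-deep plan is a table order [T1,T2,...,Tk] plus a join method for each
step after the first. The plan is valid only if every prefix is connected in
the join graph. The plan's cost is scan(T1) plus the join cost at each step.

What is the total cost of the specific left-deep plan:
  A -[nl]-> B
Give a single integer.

60120

step 1: scan A: cost=120, card=120
step 2: join B via nl
    card(P join B) = 120*500/(30) = 2000
    cost = 120 + 120*500 = 60120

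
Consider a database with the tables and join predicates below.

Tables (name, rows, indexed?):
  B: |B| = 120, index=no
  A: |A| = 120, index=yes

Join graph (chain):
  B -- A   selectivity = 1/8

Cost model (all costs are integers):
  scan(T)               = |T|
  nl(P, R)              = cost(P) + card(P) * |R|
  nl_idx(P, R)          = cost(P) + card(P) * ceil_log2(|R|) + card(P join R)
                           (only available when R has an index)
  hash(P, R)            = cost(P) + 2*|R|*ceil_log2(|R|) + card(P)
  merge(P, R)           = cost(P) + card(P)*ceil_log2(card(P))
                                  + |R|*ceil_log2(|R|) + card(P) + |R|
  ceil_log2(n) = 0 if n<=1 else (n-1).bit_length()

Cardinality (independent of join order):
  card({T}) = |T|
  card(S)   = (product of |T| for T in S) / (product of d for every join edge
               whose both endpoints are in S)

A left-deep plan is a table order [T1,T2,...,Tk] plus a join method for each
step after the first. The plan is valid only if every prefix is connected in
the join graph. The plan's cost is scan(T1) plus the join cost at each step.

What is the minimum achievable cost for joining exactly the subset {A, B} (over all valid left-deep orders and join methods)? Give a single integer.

Selinger DP over subsets of {A,B}:
  {B}: scan cost=120, card=120
  {A}: scan cost=120, card=120
  {AB}: card=1800; try (B,hash)→1920, (A,hash)→1920, (B,merge)→2040, (A,merge)→2040, (A,nl_idx)→2760, (B,nl)→14520 …(+1); best=1920 via (B,hash)

1920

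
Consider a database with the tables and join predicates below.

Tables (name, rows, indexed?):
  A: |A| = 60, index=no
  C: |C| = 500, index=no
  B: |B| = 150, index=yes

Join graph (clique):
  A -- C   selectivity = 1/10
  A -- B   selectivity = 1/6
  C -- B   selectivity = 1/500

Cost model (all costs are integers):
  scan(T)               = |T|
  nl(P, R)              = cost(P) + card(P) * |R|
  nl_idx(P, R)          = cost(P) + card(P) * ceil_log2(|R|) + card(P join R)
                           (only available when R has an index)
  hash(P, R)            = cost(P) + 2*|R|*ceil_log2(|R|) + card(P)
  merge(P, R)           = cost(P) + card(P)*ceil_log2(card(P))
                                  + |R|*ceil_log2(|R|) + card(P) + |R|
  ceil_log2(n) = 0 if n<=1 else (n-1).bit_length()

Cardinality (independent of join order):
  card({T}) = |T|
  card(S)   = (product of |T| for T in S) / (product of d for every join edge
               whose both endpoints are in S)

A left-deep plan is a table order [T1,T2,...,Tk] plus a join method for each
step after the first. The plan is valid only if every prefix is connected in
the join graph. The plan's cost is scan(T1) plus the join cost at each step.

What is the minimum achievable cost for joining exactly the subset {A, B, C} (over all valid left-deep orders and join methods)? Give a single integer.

4270

Selinger DP over subsets of {A,B,C}:
  {A}: scan cost=60, card=60
  {C}: scan cost=500, card=500
  {B}: scan cost=150, card=150
  {AC}: card=3000; try (A,hash)→1720, (C,merge)→5480, (A,merge)→5920, (C,hash)→9120, (C,nl)→30060, (A,nl)→30500; best=1720 via (A,hash)
  {AB}: card=1500; try (A,hash)→1020, (B,merge)→1830, (A,merge)→1920, (B,nl_idx)→2040, (B,hash)→2520, (B,nl)→9060 …(+1); best=1020 via (A,hash)
  {BC}: card=150; try (B,hash)→3400, (B,nl_idx)→4650, (C,merge)→6500, (B,merge)→6850, (C,hash)→9300, (C,nl)→75150 …(+1); best=3400 via (B,hash)
  {ABC}: card=150; try (A,hash)→4270, (A,merge)→5170, (B,hash)→7120, (C,hash)→11520, (A,nl)→12400, (C,merge)→24020 …(+4); best=4270 via (A,hash)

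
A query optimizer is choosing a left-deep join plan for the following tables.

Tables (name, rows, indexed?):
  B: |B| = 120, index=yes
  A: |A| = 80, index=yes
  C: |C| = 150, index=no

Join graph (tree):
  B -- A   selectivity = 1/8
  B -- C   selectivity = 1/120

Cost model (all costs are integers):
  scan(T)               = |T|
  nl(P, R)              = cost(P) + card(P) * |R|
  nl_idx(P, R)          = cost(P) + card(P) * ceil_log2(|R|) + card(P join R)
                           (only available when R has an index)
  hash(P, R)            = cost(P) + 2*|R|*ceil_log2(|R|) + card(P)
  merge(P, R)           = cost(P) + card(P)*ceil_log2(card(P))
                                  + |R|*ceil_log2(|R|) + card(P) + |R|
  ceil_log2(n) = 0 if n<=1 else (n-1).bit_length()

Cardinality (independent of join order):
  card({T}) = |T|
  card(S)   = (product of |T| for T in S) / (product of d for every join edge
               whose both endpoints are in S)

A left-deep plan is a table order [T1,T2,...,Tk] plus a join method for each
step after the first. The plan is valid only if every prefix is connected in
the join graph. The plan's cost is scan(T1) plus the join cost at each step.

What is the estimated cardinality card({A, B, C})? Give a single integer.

Tables in S: A(80), B(120), C(150)
Edges inside S: B-A(d=8), B-C(d=120)
numerator = 80 * 120 * 150 = 1440000
denominator = 8 * 120 = 960
card(S) = 1440000 / 960 = 1500

1500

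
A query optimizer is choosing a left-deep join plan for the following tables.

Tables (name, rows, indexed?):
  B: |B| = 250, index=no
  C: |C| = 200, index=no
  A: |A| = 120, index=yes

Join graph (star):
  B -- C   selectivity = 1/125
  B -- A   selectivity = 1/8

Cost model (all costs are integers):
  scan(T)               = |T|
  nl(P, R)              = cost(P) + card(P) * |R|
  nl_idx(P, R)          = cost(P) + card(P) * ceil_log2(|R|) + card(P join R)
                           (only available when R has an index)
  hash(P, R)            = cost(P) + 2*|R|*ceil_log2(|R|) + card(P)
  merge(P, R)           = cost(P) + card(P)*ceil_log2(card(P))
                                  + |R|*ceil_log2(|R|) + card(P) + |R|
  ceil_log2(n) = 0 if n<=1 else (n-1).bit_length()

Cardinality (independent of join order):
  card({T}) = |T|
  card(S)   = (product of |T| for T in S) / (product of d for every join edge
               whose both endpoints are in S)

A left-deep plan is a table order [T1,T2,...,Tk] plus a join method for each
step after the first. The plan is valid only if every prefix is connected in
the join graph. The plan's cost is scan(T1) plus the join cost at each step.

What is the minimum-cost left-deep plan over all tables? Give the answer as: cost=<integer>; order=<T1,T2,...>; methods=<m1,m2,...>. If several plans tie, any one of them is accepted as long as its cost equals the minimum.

Selinger DP (subsets sized 1..n):
  {B}: scan cost=250, card=250
  {C}: scan cost=200, card=200
  {A}: scan cost=120, card=120
  {BC}: card=400; try (C,hash)→3700, (B,merge)→4250, (C,merge)→4300, (B,hash)→4400, (B,nl)→50200, (C,nl)→50250; best=3700 via (C,hash)
  {AB}: card=3750; try (A,hash)→2180, (B,merge)→3330, (A,merge)→3460, (B,hash)→4240, (A,nl_idx)→5750, (B,nl)→30120 …(+1); best=2180 via (A,hash)
  {ABC}: card=6000; try (A,hash)→5780, (A,merge)→8660, (C,hash)→9130, (A,nl_idx)→12500, (A,nl)→51700, (C,merge)→52730 …(+1); best=5780 via (A,hash)

cost=5780; order=B,C,A; methods=hash,hash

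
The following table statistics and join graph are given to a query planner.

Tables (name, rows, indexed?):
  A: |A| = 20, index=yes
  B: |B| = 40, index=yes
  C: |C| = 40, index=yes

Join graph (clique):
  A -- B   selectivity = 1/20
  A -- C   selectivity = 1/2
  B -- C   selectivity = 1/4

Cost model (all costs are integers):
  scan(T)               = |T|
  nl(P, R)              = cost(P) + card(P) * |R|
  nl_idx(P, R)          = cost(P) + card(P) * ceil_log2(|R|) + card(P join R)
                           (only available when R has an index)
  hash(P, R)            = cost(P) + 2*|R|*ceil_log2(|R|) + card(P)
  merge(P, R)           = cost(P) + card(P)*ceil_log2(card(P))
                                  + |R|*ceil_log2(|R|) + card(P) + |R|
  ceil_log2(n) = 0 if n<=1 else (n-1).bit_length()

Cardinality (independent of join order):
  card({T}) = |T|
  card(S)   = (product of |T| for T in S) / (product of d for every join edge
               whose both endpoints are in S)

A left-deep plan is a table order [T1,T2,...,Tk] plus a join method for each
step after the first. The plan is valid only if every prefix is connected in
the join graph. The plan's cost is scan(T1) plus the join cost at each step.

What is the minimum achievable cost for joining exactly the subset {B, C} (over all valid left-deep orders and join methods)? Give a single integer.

Selinger DP over subsets of {B,C}:
  {B}: scan cost=40, card=40
  {C}: scan cost=40, card=40
  {BC}: card=400; try (C,hash)→560, (B,hash)→560, (C,merge)→600, (B,merge)→600, (C,nl_idx)→680, (B,nl_idx)→680 …(+2); best=560 via (C,hash)

560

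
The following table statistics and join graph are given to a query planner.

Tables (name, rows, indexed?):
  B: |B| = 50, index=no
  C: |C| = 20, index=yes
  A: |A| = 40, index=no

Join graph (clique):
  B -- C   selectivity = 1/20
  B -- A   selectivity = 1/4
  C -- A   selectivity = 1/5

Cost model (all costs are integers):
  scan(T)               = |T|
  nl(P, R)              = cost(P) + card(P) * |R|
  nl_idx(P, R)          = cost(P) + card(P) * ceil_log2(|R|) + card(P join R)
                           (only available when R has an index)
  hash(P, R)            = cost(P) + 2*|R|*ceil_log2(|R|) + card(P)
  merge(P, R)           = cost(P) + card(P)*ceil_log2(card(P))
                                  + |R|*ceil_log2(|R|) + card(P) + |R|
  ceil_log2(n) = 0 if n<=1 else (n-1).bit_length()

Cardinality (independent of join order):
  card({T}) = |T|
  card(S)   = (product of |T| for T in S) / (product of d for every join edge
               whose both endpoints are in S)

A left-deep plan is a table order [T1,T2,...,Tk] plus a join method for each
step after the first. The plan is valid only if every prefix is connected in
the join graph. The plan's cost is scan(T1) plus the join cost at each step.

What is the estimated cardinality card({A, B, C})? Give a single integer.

Tables in S: A(40), B(50), C(20)
Edges inside S: B-C(d=20), B-A(d=4), C-A(d=5)
numerator = 40 * 50 * 20 = 40000
denominator = 20 * 4 * 5 = 400
card(S) = 40000 / 400 = 100

100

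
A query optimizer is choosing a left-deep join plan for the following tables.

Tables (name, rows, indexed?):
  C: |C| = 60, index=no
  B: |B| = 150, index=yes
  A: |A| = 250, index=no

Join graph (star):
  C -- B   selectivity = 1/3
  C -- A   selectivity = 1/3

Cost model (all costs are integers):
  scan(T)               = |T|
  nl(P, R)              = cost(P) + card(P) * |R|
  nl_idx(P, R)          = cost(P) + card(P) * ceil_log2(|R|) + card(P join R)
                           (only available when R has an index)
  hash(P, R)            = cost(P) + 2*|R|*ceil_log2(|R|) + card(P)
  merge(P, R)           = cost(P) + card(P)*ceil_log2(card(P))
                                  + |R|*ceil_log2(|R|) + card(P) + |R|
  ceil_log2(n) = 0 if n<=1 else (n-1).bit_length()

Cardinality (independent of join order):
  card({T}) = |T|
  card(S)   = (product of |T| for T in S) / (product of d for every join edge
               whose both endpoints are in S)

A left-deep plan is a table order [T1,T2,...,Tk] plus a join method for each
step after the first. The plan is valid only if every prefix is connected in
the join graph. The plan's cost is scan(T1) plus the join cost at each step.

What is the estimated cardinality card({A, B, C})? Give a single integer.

Tables in S: A(250), B(150), C(60)
Edges inside S: C-B(d=3), C-A(d=3)
numerator = 250 * 150 * 60 = 2250000
denominator = 3 * 3 = 9
card(S) = 2250000 / 9 = 250000

250000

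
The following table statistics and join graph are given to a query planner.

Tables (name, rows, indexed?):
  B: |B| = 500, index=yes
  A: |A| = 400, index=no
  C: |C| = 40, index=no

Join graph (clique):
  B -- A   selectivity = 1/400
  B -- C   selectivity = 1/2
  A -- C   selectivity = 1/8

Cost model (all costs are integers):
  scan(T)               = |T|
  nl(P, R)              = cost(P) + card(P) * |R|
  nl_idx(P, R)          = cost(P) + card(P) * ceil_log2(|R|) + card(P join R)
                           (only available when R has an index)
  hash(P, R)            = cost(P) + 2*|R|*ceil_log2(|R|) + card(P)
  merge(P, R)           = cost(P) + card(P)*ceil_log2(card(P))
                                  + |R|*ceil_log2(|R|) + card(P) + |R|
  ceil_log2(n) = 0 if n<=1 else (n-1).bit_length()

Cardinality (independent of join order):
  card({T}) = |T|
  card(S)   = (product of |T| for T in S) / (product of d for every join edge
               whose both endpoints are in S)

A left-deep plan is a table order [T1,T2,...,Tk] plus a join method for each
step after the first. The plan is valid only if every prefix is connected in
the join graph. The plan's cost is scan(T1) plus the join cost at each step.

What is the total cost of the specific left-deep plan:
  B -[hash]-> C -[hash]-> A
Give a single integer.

18680

step 1: scan B: cost=500, card=500
step 2: join C via hash
    card(P join C) = 500*40/(2) = 10000
    cost = 500 + 2*40*6 + 500 = 1480
step 3: join A via hash
    card(P join A) = 10000*400/(400*8) = 1250
    cost = 1480 + 2*400*9 + 10000 = 18680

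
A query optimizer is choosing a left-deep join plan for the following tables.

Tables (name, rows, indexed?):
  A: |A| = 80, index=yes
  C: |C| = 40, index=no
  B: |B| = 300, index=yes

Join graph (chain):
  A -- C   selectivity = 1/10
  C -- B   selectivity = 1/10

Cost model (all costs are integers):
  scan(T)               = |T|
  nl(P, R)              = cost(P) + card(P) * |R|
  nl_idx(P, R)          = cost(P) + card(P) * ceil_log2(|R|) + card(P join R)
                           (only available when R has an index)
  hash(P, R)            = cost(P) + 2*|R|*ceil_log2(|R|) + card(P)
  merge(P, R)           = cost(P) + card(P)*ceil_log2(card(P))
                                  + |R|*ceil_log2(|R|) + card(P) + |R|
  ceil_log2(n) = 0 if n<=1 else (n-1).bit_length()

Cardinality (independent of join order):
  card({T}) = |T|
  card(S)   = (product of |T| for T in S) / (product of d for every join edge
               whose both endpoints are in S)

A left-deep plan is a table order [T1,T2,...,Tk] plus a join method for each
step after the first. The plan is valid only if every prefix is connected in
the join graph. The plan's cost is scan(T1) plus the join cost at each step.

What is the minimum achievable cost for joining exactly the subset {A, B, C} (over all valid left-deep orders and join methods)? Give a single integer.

3400

Selinger DP over subsets of {A,B,C}:
  {A}: scan cost=80, card=80
  {C}: scan cost=40, card=40
  {B}: scan cost=300, card=300
  {AC}: card=320; try (C,hash)→640, (A,nl_idx)→640, (A,merge)→960, (C,merge)→1000, (A,hash)→1200, (A,nl)→3240 …(+1); best=640 via (C,hash)
  {BC}: card=1200; try (C,hash)→1080, (B,nl_idx)→1600, (B,merge)→3320, (C,merge)→3580, (B,hash)→5480, (B,nl)→12040 …(+1); best=1080 via (C,hash)
  {ABC}: card=9600; try (A,hash)→3400, (B,hash)→6360, (B,merge)→6840, (B,nl_idx)→13120, (A,merge)→16120, (A,nl_idx)→19080 …(+2); best=3400 via (A,hash)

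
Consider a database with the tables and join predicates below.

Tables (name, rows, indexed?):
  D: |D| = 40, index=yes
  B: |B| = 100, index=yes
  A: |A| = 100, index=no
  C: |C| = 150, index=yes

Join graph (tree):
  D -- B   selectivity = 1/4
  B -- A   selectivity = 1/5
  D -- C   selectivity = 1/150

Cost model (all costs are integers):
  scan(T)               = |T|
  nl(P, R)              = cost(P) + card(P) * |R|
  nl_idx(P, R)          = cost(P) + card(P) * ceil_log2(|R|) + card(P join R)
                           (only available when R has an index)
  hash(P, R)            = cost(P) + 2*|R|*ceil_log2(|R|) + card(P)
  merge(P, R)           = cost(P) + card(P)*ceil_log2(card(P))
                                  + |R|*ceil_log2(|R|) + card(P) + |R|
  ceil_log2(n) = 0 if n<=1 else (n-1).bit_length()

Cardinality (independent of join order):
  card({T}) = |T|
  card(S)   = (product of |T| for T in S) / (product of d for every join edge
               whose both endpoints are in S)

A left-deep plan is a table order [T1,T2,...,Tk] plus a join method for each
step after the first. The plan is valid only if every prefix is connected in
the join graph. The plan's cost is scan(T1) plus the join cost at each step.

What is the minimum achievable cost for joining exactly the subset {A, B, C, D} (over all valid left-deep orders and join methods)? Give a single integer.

3880

Selinger DP over subsets of {A,B,C,D}:
  {D}: scan cost=40, card=40
  {B}: scan cost=100, card=100
  {A}: scan cost=100, card=100
  {C}: scan cost=150, card=150
  {BD}: card=1000; try (D,hash)→680, (B,merge)→1120, (D,merge)→1180, (B,nl_idx)→1320, (B,hash)→1480, (D,nl_idx)→1700 …(+2); best=680 via (D,hash)
  {CD}: card=40; try (C,nl_idx)→400, (D,hash)→780, (D,nl_idx)→1090, (C,merge)→1670, (D,merge)→1780, (C,hash)→2480 …(+2); best=400 via (C,nl_idx)
  {AB}: card=2000; try (B,hash)→1600, (A,hash)→1600, (B,merge)→1700, (A,merge)→1700, (B,nl_idx)→2800, (B,nl)→10100 …(+1); best=1600 via (B,hash)
  {ABD}: card=20000; try (A,hash)→3080, (D,hash)→4080, (A,merge)→12480, (D,merge)→25880, (D,nl_idx)→33600, (D,nl)→81600 …(+1); best=3080 via (A,hash)
  {BCD}: card=1000; try (B,merge)→1480, (B,nl_idx)→1680, (B,hash)→1840, (C,hash)→4080, (B,nl)→4400, (C,nl_idx)→9680 …(+2); best=1480 via (B,merge)
  {ABCD}: card=20000; try (A,hash)→3880, (A,merge)→13280, (C,hash)→25480, (A,nl)→101480, (C,nl_idx)→183080, (C,merge)→324430 …(+1); best=3880 via (A,hash)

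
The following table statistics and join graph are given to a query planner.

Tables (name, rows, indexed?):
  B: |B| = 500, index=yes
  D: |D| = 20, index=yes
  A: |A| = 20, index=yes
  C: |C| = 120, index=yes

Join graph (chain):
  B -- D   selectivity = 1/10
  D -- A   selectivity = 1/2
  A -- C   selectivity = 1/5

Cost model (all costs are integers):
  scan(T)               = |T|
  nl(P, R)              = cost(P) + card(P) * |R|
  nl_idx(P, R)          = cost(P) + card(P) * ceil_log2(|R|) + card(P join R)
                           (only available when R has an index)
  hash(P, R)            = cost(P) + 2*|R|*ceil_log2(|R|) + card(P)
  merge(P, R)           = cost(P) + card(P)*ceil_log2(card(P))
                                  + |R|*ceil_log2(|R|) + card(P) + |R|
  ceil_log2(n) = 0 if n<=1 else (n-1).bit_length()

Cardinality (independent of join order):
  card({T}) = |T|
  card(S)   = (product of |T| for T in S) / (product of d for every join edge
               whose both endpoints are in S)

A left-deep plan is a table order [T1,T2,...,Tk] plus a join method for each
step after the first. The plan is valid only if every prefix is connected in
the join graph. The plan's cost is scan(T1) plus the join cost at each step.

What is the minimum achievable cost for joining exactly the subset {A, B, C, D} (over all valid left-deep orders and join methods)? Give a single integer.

14080

Selinger DP over subsets of {A,B,C,D}:
  {B}: scan cost=500, card=500
  {D}: scan cost=20, card=20
  {A}: scan cost=20, card=20
  {C}: scan cost=120, card=120
  {BD}: card=1000; try (D,hash)→1200, (B,nl_idx)→1200, (D,nl_idx)→4000, (B,merge)→5140, (D,merge)→5620, (B,hash)→9040 …(+2); best=1200 via (D,hash)
  {AD}: card=200; try (D,hash)→240, (A,hash)→240, (D,merge)→260, (A,merge)→260, (D,nl_idx)→320, (A,nl_idx)→320 …(+2); best=240 via (D,hash)
  {AC}: card=480; try (A,hash)→440, (C,nl_idx)→640, (C,merge)→1100, (A,merge)→1200, (A,nl_idx)→1200, (C,hash)→1720 …(+2); best=440 via (A,hash)
  {ABD}: card=10000; try (A,hash)→2400, (B,merge)→7040, (B,hash)→9440, (B,nl_idx)→12040, (A,merge)→12320, (A,nl_idx)→16200 …(+2); best=2400 via (A,hash)
  {ACD}: card=4800; try (D,hash)→1120, (C,hash)→2120, (C,merge)→3000, (D,merge)→5360, (C,nl_idx)→6440, (D,nl_idx)→7640 …(+2); best=1120 via (D,hash)
  {ABCD}: card=240000; try (C,hash)→14080, (B,hash)→14920, (B,merge)→73320, (C,merge)→153360, (B,nl_idx)→284320, (C,nl_idx)→312400 …(+2); best=14080 via (C,hash)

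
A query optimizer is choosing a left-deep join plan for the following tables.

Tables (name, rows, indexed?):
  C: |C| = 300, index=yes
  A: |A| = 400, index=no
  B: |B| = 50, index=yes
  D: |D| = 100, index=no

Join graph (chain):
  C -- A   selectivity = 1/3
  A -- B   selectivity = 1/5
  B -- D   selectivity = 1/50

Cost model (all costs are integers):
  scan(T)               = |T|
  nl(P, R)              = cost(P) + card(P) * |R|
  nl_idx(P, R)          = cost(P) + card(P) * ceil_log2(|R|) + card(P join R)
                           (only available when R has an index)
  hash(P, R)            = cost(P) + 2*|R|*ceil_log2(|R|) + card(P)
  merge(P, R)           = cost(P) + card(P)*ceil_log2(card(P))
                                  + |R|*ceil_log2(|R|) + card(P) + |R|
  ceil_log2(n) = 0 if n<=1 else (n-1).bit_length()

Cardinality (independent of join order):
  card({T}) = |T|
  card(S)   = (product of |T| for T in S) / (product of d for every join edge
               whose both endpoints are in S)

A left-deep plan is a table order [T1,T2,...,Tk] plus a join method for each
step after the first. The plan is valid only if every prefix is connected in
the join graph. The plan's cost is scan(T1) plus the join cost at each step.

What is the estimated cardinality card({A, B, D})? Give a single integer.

Tables in S: A(400), B(50), D(100)
Edges inside S: A-B(d=5), B-D(d=50)
numerator = 400 * 50 * 100 = 2000000
denominator = 5 * 50 = 250
card(S) = 2000000 / 250 = 8000

8000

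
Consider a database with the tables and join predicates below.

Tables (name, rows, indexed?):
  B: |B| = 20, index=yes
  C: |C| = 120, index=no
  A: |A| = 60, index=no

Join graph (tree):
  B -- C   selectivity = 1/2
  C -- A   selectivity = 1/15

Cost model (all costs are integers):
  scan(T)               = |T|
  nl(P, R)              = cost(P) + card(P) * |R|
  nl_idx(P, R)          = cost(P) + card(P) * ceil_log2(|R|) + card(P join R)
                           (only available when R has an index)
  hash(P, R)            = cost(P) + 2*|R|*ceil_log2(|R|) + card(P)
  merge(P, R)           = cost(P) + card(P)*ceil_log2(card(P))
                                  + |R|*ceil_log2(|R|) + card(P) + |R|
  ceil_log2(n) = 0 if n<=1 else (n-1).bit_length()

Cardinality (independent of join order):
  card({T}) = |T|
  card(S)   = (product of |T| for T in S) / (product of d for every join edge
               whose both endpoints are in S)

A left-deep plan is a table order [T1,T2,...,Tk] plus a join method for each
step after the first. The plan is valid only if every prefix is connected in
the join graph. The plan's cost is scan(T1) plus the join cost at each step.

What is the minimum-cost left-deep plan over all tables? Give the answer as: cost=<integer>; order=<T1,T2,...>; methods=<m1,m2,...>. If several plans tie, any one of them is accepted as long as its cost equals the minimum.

cost=1640; order=C,A,B; methods=hash,hash

Selinger DP (subsets sized 1..n):
  {B}: scan cost=20, card=20
  {C}: scan cost=120, card=120
  {A}: scan cost=60, card=60
  {BC}: card=1200; try (B,hash)→440, (C,merge)→1100, (B,merge)→1200, (C,hash)→1720, (B,nl_idx)→1920, (C,nl)→2420 …(+1); best=440 via (B,hash)
  {AC}: card=480; try (A,hash)→960, (C,merge)→1440, (A,merge)→1500, (C,hash)→1800, (C,nl)→7260, (A,nl)→7320; best=960 via (A,hash)
  {ABC}: card=4800; try (B,hash)→1640, (A,hash)→2360, (B,merge)→5880, (B,nl_idx)→8160, (B,nl)→10560, (A,merge)→15260 …(+1); best=1640 via (B,hash)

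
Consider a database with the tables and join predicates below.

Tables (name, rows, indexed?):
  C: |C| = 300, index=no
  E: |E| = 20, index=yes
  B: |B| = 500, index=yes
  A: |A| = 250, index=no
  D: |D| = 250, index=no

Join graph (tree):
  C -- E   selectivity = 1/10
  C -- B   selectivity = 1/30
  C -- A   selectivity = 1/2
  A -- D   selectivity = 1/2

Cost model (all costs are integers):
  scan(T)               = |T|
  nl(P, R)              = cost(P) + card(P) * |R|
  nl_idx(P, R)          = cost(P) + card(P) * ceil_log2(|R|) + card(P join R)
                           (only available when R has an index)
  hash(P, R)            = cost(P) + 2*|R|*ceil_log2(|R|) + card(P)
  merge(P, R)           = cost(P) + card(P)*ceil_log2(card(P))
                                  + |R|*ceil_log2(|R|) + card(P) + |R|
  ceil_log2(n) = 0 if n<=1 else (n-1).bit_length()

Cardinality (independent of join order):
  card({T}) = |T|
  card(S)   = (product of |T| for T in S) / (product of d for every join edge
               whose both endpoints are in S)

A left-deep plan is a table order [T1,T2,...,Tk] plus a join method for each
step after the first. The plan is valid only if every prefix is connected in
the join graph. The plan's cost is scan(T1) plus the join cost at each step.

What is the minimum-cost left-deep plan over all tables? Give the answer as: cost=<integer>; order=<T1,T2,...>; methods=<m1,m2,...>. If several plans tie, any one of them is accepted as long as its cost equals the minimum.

Selinger DP (subsets sized 1..n):
  {C}: scan cost=300, card=300
  {E}: scan cost=20, card=20
  {B}: scan cost=500, card=500
  {A}: scan cost=250, card=250
  {D}: scan cost=250, card=250
  {CE}: card=600; try (E,hash)→800, (E,nl_idx)→2400, (C,merge)→3140, (E,merge)→3420, (C,hash)→5440, (C,nl)→6020 …(+1); best=800 via (E,hash)
  {BC}: card=5000; try (C,hash)→6400, (B,nl_idx)→8000, (B,merge)→8300, (C,merge)→8500, (B,hash)→9600, (B,nl)→150300 …(+1); best=6400 via (C,hash)
  {AC}: card=37500; try (A,hash)→4600, (C,merge)→5500, (A,merge)→5550, (C,hash)→5900, (C,nl)→75250, (A,nl)→75300; best=4600 via (A,hash)
  {AD}: card=31250; try (D,hash)→4500, (A,hash)→4500, (D,merge)→4750, (A,merge)→4750, (D,nl)→62750, (A,nl)→62750; best=4500 via (D,hash)
  {BCE}: card=10000; try (B,hash)→10400, (E,hash)→11600, (B,merge)→12400, (B,nl_idx)→16200, (E,nl_idx)→41400, (E,merge)→76520 …(+2); best=10400 via (B,hash)
  {ACE}: card=75000; try (A,hash)→5400, (A,merge)→9650, (E,hash)→42300, (A,nl)→150800, (E,nl_idx)→267100, (E,merge)→642220 …(+1); best=5400 via (A,hash)
  {ABC}: card=625000; try (A,hash)→15400, (B,hash)→51100, (A,merge)→78650, (B,merge)→647100, (B,nl_idx)→967100, (A,nl)→1256400 …(+1); best=15400 via (A,hash)
  {ACD}: card=4687500; try (C,hash)→41150, (D,hash)→46100, (C,merge)→507500, (D,merge)→644350, (C,nl)→9379500, (D,nl)→9379600; best=41150 via (C,hash)
  {ABCE}: card=1250000; try (A,hash)→24400, (B,hash)→89400, (A,merge)→162650, (E,hash)→640600, (B,merge)→1360400, (B,nl_idx)→1930400 …(+5); best=24400 via (A,hash)
  {ACDE}: card=9375000; try (D,hash)→84400, (D,merge)→1357650, (E,hash)→4728850, (D,nl)→18755400, (E,nl_idx)→32853650, (E,nl)→93791150 …(+1); best=84400 via (D,hash)
  {ABCD}: card=78125000; try (D,hash)→644400, (B,hash)→4737650, (D,merge)→13142650, (B,merge)→112546150, (B,nl_idx)→120353650, (D,nl)→156265400 …(+1); best=644400 via (D,hash)
  {ABCDE}: card=156250000; try (D,hash)→1278400, (B,hash)→9468400, (D,merge)→27526650, (E,hash)→78769600, (B,merge)→234464400, (B,nl_idx)→240709400 …(+5); best=1278400 via (D,hash)

cost=1278400; order=C,E,B,A,D; methods=hash,hash,hash,hash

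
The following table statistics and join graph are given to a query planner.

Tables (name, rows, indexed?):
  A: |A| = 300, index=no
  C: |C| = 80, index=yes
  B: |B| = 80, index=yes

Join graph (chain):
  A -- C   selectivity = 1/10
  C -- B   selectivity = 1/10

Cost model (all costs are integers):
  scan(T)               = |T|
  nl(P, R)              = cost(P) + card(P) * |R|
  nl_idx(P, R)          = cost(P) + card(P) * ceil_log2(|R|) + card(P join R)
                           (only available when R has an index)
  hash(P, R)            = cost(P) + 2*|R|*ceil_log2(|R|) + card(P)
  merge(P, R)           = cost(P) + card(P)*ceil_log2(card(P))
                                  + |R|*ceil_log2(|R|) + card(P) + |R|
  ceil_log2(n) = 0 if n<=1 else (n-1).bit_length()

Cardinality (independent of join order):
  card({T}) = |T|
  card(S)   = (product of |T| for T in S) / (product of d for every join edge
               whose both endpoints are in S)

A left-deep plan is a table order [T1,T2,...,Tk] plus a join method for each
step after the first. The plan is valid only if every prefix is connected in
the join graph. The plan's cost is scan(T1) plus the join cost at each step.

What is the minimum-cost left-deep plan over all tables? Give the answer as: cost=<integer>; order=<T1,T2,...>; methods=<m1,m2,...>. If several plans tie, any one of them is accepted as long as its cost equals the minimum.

cost=5240; order=A,C,B; methods=hash,hash

Selinger DP (subsets sized 1..n):
  {A}: scan cost=300, card=300
  {C}: scan cost=80, card=80
  {B}: scan cost=80, card=80
  {AC}: card=2400; try (C,hash)→1720, (A,merge)→3720, (C,merge)→3940, (C,nl_idx)→4800, (A,hash)→5560, (A,nl)→24080 …(+1); best=1720 via (C,hash)
  {BC}: card=640; try (C,hash)→1280, (C,nl_idx)→1280, (B,hash)→1280, (B,nl_idx)→1280, (C,merge)→1360, (B,merge)→1360 …(+2); best=1280 via (C,hash)
  {ABC}: card=19200; try (B,hash)→5240, (A,hash)→7320, (A,merge)→11320, (B,merge)→33560, (B,nl_idx)→37720, (A,nl)→193280 …(+1); best=5240 via (B,hash)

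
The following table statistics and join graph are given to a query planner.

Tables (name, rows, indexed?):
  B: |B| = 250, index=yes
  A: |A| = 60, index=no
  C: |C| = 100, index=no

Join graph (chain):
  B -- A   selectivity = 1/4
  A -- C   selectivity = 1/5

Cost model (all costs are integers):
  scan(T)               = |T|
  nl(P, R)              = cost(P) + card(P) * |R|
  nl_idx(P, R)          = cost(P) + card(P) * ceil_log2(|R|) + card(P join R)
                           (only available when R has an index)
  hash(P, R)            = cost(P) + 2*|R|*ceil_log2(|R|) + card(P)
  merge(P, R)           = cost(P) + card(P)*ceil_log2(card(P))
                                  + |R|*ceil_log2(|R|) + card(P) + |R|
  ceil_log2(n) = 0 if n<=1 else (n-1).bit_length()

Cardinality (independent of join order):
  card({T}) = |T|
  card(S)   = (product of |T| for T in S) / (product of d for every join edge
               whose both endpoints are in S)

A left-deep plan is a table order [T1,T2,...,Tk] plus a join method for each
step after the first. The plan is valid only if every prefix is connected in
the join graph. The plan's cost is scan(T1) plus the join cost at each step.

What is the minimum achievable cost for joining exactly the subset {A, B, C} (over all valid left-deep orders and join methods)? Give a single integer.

Selinger DP over subsets of {A,B,C}:
  {B}: scan cost=250, card=250
  {A}: scan cost=60, card=60
  {C}: scan cost=100, card=100
  {AB}: card=3750; try (A,hash)→1220, (B,merge)→2730, (A,merge)→2920, (B,hash)→4120, (B,nl_idx)→4290, (B,nl)→15060 …(+1); best=1220 via (A,hash)
  {AC}: card=1200; try (A,hash)→920, (C,merge)→1280, (A,merge)→1320, (C,hash)→1520, (C,nl)→6060, (A,nl)→6100; best=920 via (A,hash)
  {ABC}: card=75000; try (B,hash)→6120, (C,hash)→6370, (B,merge)→17570, (C,merge)→50770, (B,nl_idx)→85520, (B,nl)→300920 …(+1); best=6120 via (B,hash)

6120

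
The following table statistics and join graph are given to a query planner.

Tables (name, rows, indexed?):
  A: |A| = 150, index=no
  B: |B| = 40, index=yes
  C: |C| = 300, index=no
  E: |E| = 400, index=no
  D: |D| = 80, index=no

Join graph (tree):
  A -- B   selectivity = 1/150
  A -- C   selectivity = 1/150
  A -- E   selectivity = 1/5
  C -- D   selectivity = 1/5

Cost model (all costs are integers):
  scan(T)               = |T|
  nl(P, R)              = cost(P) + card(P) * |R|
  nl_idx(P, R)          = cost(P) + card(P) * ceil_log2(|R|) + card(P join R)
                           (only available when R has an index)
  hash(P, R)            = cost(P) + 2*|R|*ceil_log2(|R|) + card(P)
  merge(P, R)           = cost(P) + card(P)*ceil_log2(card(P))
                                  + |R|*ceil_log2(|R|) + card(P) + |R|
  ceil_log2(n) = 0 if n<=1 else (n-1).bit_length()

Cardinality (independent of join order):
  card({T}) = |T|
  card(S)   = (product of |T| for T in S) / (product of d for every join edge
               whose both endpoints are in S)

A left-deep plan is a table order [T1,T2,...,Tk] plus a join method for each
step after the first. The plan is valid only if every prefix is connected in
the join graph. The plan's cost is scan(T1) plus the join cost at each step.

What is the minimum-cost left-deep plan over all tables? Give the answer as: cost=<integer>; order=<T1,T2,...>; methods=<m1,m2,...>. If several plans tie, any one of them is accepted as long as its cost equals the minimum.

Selinger DP (subsets sized 1..n):
  {A}: scan cost=150, card=150
  {B}: scan cost=40, card=40
  {C}: scan cost=300, card=300
  {E}: scan cost=400, card=400
  {D}: scan cost=80, card=80
  {AB}: card=40; try (B,hash)→780, (B,nl_idx)→1090, (A,merge)→1670, (B,merge)→1780, (A,hash)→2480, (A,nl)→6040 …(+1); best=780 via (B,hash)
  {AC}: card=300; try (A,hash)→3000, (C,merge)→4500, (A,merge)→4650, (C,hash)→5700, (C,nl)→45150, (A,nl)→45300; best=3000 via (A,hash)
  {AE}: card=12000; try (A,hash)→3200, (E,merge)→5500, (A,merge)→5750, (E,hash)→7500, (E,nl)→60150, (A,nl)→60400; best=3200 via (A,hash)
  {CD}: card=4800; try (D,hash)→1720, (C,merge)→3720, (D,merge)→3940, (C,hash)→5560, (C,nl)→24080, (D,nl)→24300; best=1720 via (D,hash)
  {ABC}: card=80; try (B,hash)→3780, (C,merge)→4060, (B,nl_idx)→4880, (C,hash)→6220, (B,merge)→6280, (C,nl)→12780 …(+1); best=3780 via (B,hash)
  {ABE}: card=3200; try (E,merge)→5060, (E,hash)→8020, (B,hash)→15680, (E,nl)→16780, (B,nl_idx)→78400, (B,merge)→183480 …(+1); best=5060 via (E,merge)
  {ACE}: card=24000; try (E,merge)→10000, (E,hash)→10500, (C,hash)→20600, (E,nl)→123000, (C,merge)→186200, (C,nl)→3603200; best=10000 via (E,merge)
  {ACD}: card=4800; try (D,hash)→4420, (D,merge)→6640, (A,hash)→8920, (D,nl)→27000, (A,merge)→70270, (A,nl)→721720; best=4420 via (D,hash)
  {ABCE}: card=6400; try (E,merge)→8420, (E,hash)→11060, (C,hash)→13660, (B,hash)→34480, (E,nl)→35780, (C,merge)→49660 …(+4); best=8420 via (E,merge)
  {ABCD}: card=1280; try (D,hash)→4980, (D,merge)→5060, (B,hash)→9700, (D,nl)→10180, (B,nl_idx)→34500, (B,merge)→71900 …(+1); best=4980 via (D,hash)
  {ACDE}: card=384000; try (E,hash)→16420, (D,hash)→35120, (E,merge)→75620, (D,merge)→394640, (E,nl)→1924420, (D,nl)→1930000; best=16420 via (E,hash)
  {ABCDE}: card=102400; try (E,hash)→13460, (D,hash)→15940, (E,merge)→24340, (D,merge)→98660, (B,hash)→400900, (E,nl)→516980 …(+4); best=13460 via (E,hash)

cost=13460; order=C,A,B,D,E; methods=hash,hash,hash,hash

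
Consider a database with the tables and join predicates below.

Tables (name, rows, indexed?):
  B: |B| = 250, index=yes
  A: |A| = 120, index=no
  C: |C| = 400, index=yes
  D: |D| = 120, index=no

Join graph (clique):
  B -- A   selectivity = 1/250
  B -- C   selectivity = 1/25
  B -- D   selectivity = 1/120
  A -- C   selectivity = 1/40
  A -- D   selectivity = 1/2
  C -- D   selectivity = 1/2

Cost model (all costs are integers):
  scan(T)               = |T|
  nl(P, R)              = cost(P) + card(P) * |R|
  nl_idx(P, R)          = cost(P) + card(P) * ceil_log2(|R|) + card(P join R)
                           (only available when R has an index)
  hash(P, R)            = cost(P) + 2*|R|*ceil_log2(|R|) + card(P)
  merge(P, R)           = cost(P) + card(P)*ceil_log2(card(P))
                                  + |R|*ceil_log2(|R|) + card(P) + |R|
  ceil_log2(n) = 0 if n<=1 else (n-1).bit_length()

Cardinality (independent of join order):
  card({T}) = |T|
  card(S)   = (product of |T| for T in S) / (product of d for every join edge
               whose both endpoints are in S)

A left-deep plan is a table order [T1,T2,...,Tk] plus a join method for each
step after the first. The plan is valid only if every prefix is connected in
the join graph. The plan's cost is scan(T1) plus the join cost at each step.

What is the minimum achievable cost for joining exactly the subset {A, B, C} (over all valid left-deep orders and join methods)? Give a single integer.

2328

Selinger DP over subsets of {A,B,C}:
  {B}: scan cost=250, card=250
  {A}: scan cost=120, card=120
  {C}: scan cost=400, card=400
  {AB}: card=120; try (B,nl_idx)→1200, (A,hash)→2180, (B,merge)→3330, (A,merge)→3460, (B,hash)→4240, (B,nl)→30120 …(+1); best=1200 via (B,nl_idx)
  {BC}: card=4000; try (B,hash)→4800, (C,merge)→6500, (C,nl_idx)→6500, (B,merge)→6650, (B,nl_idx)→7600, (C,hash)→7700 …(+2); best=4800 via (B,hash)
  {AC}: card=1200; try (C,nl_idx)→2400, (A,hash)→2480, (C,merge)→5080, (A,merge)→5360, (C,hash)→7440, (C,nl)→48120 …(+1); best=2400 via (C,nl_idx)
  {ABC}: card=48; try (C,nl_idx)→2328, (C,merge)→6160, (B,hash)→7600, (C,hash)→8520, (A,hash)→10480, (B,nl_idx)→12048 …(+5); best=2328 via (C,nl_idx)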